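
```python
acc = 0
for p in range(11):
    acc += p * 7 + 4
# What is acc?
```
Trace:
  acc=0
  acc=4, p=0
  acc=15, p=1
  acc=33, p=2
  acc=58, p=3
  acc=90, p=4
  acc=129, p=5
  acc=175, p=6
  acc=228, p=7
  acc=288, p=8
  acc=355, p=9
  acc=429, p=10

Final answer: 429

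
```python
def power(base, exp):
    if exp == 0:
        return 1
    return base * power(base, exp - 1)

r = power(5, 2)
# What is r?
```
Call trace:
power(base=5, exp=2)
  power(base=5, exp=1)
    power(base=5, exp=0)
    -> return 1
  -> return 5
-> return 25

Final answer: 25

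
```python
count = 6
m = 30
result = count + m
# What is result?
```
Trace:
  count=6
  count=6, m=30
  count=6, m=30, result=36

Final answer: 36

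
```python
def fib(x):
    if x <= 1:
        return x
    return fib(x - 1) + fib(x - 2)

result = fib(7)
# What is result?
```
Call trace (a repeated sub-call is expanded the first time; later identical calls just restate its return value):
fib(x=7)
  fib(x=6)
    fib(x=5)
      fib(x=4)
        fib(x=3)
          fib(x=2)
            fib(x=1)
            -> return 1
            fib(x=0)
            -> return 0
          -> return 1
          fib(x=1)
          -> return 1
        -> return 2
        fib(x=2) -> return 1  (same call as traced above)
      -> return 3
      fib(x=3) -> return 2  (same call as traced above)
    -> return 5
    fib(x=4) -> return 3  (same call as traced above)
  -> return 8
  fib(x=5) -> return 5  (same call as traced above)
-> return 13

Final answer: 13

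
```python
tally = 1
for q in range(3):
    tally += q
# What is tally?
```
Trace:
  tally=1
  tally=1, q=0
  tally=2, q=1
  tally=4, q=2

Final answer: 4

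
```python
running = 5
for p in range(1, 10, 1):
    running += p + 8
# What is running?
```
Trace:
  running=5
  running=14, p=1
  running=24, p=2
  running=35, p=3
  running=47, p=4
  running=60, p=5
  running=74, p=6
  running=89, p=7
  running=105, p=8
  running=122, p=9

Final answer: 122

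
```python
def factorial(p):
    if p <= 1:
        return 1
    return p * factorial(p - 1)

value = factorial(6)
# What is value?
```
Call trace:
factorial(p=6)
  factorial(p=5)
    factorial(p=4)
      factorial(p=3)
        factorial(p=2)
          factorial(p=1)
          -> return 1
        -> return 2
      -> return 6
    -> return 24
  -> return 120
-> return 720

Final answer: 720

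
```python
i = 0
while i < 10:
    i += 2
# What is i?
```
Trace:
  i=0
  i=2
  i=4
  i=6
  i=8
  i=10

Final answer: 10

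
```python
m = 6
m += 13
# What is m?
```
Trace:
  m=6
  m=19

Final answer: 19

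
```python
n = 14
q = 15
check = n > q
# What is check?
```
Trace:
  n=14
  n=14, q=15
  n=14, q=15, check=False

Final answer: False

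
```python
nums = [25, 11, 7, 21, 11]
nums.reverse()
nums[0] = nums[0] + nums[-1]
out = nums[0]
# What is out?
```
Trace:
  nums=[25, 11, 7, 21, 11]
  nums=[11, 21, 7, 11, 25]
  nums=[36, 21, 7, 11, 25]
  nums=[36, 21, 7, 11, 25], out=36

Final answer: 36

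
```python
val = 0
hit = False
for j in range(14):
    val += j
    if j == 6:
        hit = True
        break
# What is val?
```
Trace:
  val=0
  val=0, hit=False
  val=0, hit=False, j=0
  val=1, hit=False, j=1
  val=3, hit=False, j=2
  val=6, hit=False, j=3
  val=10, hit=False, j=4
  val=15, hit=False, j=5
  val=21, hit=True, j=6

Final answer: 21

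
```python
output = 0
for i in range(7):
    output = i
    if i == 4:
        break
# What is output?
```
Trace:
  output=0
  output=0, i=0
  output=1, i=1
  output=2, i=2
  output=3, i=3
  output=4, i=4

Final answer: 4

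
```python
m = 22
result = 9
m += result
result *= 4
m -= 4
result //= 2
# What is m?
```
Trace:
  m=22
  m=22, result=9
  m=31, result=9
  m=31, result=36
  m=27, result=36
  m=27, result=18

Final answer: 27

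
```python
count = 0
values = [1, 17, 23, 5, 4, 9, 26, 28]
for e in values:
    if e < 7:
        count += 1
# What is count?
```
Trace:
  count=0
  count=1, e=1
  count=1, e=17
  count=1, e=23
  count=2, e=5
  count=3, e=4
  count=3, e=9
  count=3, e=26
  count=3, e=28

Final answer: 3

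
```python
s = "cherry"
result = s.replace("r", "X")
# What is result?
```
Trace:
  s='cherry'
  s='cherry', result='cheXXy'

Final answer: 'cheXXy'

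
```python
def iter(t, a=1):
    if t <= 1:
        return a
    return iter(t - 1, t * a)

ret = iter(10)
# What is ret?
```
Call trace:
iter(t=10, a=1)
  iter(t=9, a=10)
    iter(t=8, a=90)
      iter(t=7, a=720)
        iter(t=6, a=5040)
          iter(t=5, a=30240)
            iter(t=4, a=151200)
              iter(t=3, a=604800)
                iter(t=2, a=1814400)
                  iter(t=1, a=3628800)
                  -> return 3628800
                -> return 3628800
              -> return 3628800
            -> return 3628800
          -> return 3628800
        -> return 3628800
      -> return 3628800
    -> return 3628800
  -> return 3628800
-> return 3628800

Final answer: 3628800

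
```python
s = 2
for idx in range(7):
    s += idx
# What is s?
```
Trace:
  s=2
  s=2, idx=0
  s=3, idx=1
  s=5, idx=2
  s=8, idx=3
  s=12, idx=4
  s=17, idx=5
  s=23, idx=6

Final answer: 23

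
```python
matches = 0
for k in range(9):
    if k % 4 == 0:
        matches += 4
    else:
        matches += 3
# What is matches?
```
Trace:
  matches=0
  matches=4, k=0
  matches=7, k=1
  matches=10, k=2
  matches=13, k=3
  matches=17, k=4
  matches=20, k=5
  matches=23, k=6
  matches=26, k=7
  matches=30, k=8

Final answer: 30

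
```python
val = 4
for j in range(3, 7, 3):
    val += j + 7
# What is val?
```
Trace:
  val=4
  val=14, j=3
  val=27, j=6

Final answer: 27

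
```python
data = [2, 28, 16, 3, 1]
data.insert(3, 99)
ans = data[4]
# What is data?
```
Trace:
  data=[2, 28, 16, 3, 1]
  data=[2, 28, 16, 99, 3, 1]
  data=[2, 28, 16, 99, 3, 1], ans=3

Final answer: [2, 28, 16, 99, 3, 1]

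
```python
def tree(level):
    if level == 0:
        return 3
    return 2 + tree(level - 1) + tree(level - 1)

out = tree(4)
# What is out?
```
Call trace (a repeated sub-call is expanded the first time; later identical calls just restate its return value):
tree(level=4)
  tree(level=3)
    tree(level=2)
      tree(level=1)
        tree(level=0)
        -> return 3
        tree(level=0)
        -> return 3
      -> return 8
      tree(level=1) -> return 8  (same call as traced above)
    -> return 18
    tree(level=2) -> return 18  (same call as traced above)
  -> return 38
  tree(level=3) -> return 38  (same call as traced above)
-> return 78

Final answer: 78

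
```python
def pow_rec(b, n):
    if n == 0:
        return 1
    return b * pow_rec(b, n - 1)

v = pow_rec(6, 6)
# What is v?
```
Call trace:
pow_rec(b=6, n=6)
  pow_rec(b=6, n=5)
    pow_rec(b=6, n=4)
      pow_rec(b=6, n=3)
        pow_rec(b=6, n=2)
          pow_rec(b=6, n=1)
            pow_rec(b=6, n=0)
            -> return 1
          -> return 6
        -> return 36
      -> return 216
    -> return 1296
  -> return 7776
-> return 46656

Final answer: 46656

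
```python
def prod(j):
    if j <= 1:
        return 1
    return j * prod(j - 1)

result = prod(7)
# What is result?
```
Call trace:
prod(j=7)
  prod(j=6)
    prod(j=5)
      prod(j=4)
        prod(j=3)
          prod(j=2)
            prod(j=1)
            -> return 1
          -> return 2
        -> return 6
      -> return 24
    -> return 120
  -> return 720
-> return 5040

Final answer: 5040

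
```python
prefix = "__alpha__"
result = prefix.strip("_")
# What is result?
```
Trace:
  prefix='__alpha__'
  prefix='__alpha__', result='alpha'

Final answer: 'alpha'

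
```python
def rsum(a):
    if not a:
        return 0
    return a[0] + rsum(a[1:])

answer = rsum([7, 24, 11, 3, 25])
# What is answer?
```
Call trace:
rsum(a=[7, 24, 11, 3, 25])
  rsum(a=[24, 11, 3, 25])
    rsum(a=[11, 3, 25])
      rsum(a=[3, 25])
        rsum(a=[25])
          rsum(a=[])
          -> return 0
        -> return 25
      -> return 28
    -> return 39
  -> return 63
-> return 70

Final answer: 70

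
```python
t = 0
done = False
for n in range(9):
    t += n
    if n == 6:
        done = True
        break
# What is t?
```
Trace:
  t=0
  t=0, done=False
  t=0, done=False, n=0
  t=1, done=False, n=1
  t=3, done=False, n=2
  t=6, done=False, n=3
  t=10, done=False, n=4
  t=15, done=False, n=5
  t=21, done=True, n=6

Final answer: 21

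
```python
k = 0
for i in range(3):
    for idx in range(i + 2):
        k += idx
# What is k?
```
Trace:
  k=0
  k=0, i=0, idx=0
  k=1, i=0, idx=1
  k=1, i=1, idx=0
  k=2, i=1, idx=1
  k=4, i=1, idx=2
  k=4, i=2, idx=0
  k=5, i=2, idx=1
  k=7, i=2, idx=2
  k=10, i=2, idx=3

Final answer: 10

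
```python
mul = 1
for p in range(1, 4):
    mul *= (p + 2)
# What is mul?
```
Trace:
  mul=1
  mul=3, p=1
  mul=12, p=2
  mul=60, p=3

Final answer: 60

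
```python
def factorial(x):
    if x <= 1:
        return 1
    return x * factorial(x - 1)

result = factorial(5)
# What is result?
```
Call trace:
factorial(x=5)
  factorial(x=4)
    factorial(x=3)
      factorial(x=2)
        factorial(x=1)
        -> return 1
      -> return 2
    -> return 6
  -> return 24
-> return 120

Final answer: 120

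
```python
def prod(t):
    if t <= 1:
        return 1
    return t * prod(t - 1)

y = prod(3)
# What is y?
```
Call trace:
prod(t=3)
  prod(t=2)
    prod(t=1)
    -> return 1
  -> return 2
-> return 6

Final answer: 6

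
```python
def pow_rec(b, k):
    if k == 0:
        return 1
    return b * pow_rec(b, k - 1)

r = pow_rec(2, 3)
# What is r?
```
Call trace:
pow_rec(b=2, k=3)
  pow_rec(b=2, k=2)
    pow_rec(b=2, k=1)
      pow_rec(b=2, k=0)
      -> return 1
    -> return 2
  -> return 4
-> return 8

Final answer: 8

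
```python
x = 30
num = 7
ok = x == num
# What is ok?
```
Trace:
  x=30
  x=30, num=7
  x=30, num=7, ok=False

Final answer: False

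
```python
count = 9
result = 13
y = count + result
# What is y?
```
Trace:
  count=9
  count=9, result=13
  count=9, result=13, y=22

Final answer: 22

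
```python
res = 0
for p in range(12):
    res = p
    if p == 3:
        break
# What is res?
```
Trace:
  res=0
  res=0, p=0
  res=1, p=1
  res=2, p=2
  res=3, p=3

Final answer: 3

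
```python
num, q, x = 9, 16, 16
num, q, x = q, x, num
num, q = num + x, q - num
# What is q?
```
Trace:
  num=9, q=16, x=16
  num=16, q=16, x=9
  num=25, q=0, x=9

Final answer: 0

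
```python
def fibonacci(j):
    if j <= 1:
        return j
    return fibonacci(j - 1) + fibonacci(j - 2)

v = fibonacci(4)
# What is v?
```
Call trace (a repeated sub-call is expanded the first time; later identical calls just restate its return value):
fibonacci(j=4)
  fibonacci(j=3)
    fibonacci(j=2)
      fibonacci(j=1)
      -> return 1
      fibonacci(j=0)
      -> return 0
    -> return 1
    fibonacci(j=1)
    -> return 1
  -> return 2
  fibonacci(j=2) -> return 1  (same call as traced above)
-> return 3

Final answer: 3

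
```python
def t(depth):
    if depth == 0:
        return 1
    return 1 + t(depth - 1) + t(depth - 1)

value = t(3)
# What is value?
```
Call trace (a repeated sub-call is expanded the first time; later identical calls just restate its return value):
t(depth=3)
  t(depth=2)
    t(depth=1)
      t(depth=0)
      -> return 1
      t(depth=0)
      -> return 1
    -> return 3
    t(depth=1) -> return 3  (same call as traced above)
  -> return 7
  t(depth=2) -> return 7  (same call as traced above)
-> return 15

Final answer: 15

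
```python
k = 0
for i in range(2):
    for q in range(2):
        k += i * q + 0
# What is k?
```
Trace:
  k=0
  k=0, i=0, q=0
  k=0, i=0, q=1
  k=0, i=1, q=0
  k=1, i=1, q=1

Final answer: 1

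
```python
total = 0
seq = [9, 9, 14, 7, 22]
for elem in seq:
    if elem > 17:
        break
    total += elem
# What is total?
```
Trace:
  total=0
  total=9, elem=9
  total=18, elem=9
  total=32, elem=14
  total=39, elem=7
  total=39, elem=22

Final answer: 39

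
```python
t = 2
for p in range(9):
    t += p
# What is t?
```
Trace:
  t=2
  t=2, p=0
  t=3, p=1
  t=5, p=2
  t=8, p=3
  t=12, p=4
  t=17, p=5
  t=23, p=6
  t=30, p=7
  t=38, p=8

Final answer: 38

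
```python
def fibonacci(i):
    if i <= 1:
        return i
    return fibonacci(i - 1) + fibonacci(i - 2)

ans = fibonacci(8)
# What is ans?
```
Call trace (a repeated sub-call is expanded the first time; later identical calls just restate its return value):
fibonacci(i=8)
  fibonacci(i=7)
    fibonacci(i=6)
      fibonacci(i=5)
        fibonacci(i=4)
          fibonacci(i=3)
            fibonacci(i=2)
              fibonacci(i=1)
              -> return 1
              fibonacci(i=0)
              -> return 0
            -> return 1
            fibonacci(i=1)
            -> return 1
          -> return 2
          fibonacci(i=2) -> return 1  (same call as traced above)
        -> return 3
        fibonacci(i=3) -> return 2  (same call as traced above)
      -> return 5
      fibonacci(i=4) -> return 3  (same call as traced above)
    -> return 8
    fibonacci(i=5) -> return 5  (same call as traced above)
  -> return 13
  fibonacci(i=6) -> return 8  (same call as traced above)
-> return 21

Final answer: 21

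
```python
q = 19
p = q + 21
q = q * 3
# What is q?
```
Trace:
  q=19
  q=19, p=40
  q=57, p=40

Final answer: 57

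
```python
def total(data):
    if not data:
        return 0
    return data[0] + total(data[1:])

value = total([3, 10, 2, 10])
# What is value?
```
Call trace:
total(data=[3, 10, 2, 10])
  total(data=[10, 2, 10])
    total(data=[2, 10])
      total(data=[10])
        total(data=[])
        -> return 0
      -> return 10
    -> return 12
  -> return 22
-> return 25

Final answer: 25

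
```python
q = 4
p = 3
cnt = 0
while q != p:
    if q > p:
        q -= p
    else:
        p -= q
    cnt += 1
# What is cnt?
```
Trace:
  q=4
  q=4, p=3
  q=4, p=3, cnt=0
  q=1, p=3, cnt=1
  q=1, p=2, cnt=2
  q=1, p=1, cnt=3

Final answer: 3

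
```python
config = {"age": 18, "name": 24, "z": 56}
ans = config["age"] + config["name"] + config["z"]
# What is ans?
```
Trace:
  config={'age': 18, 'name': 24, 'z': 56}
  config={'age': 18, 'name': 24, 'z': 56}, ans=98

Final answer: 98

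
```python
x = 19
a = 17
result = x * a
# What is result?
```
Trace:
  x=19
  x=19, a=17
  x=19, a=17, result=323

Final answer: 323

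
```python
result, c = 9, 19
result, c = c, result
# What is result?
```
Trace:
  result=9, c=19
  result=19, c=9

Final answer: 19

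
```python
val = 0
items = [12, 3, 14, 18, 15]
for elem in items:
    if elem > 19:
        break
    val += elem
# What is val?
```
Trace:
  val=0
  val=12, elem=12
  val=15, elem=3
  val=29, elem=14
  val=47, elem=18
  val=62, elem=15

Final answer: 62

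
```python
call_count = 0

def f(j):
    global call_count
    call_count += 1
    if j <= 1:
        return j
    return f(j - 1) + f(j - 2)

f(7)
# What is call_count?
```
Call trace (a repeated sub-call is expanded the first time; later identical calls just restate its return value):
f(j=7)
  f(j=6)
    f(j=5)
      f(j=4)
        f(j=3)
          f(j=2)
            f(j=1)
            -> return 1
            f(j=0)
            -> return 0
          -> return 1
          f(j=1)
          -> return 1
        -> return 2
        f(j=2) -> return 1  (same call as traced above)
      -> return 3
      f(j=3) -> return 2  (same call as traced above)
    -> return 5
    f(j=4) -> return 3  (same call as traced above)
  -> return 8
  f(j=5) -> return 5  (same call as traced above)
-> return 13

call_count is incremented once per call, so count the calls in each subtree. Let C(j) = number of calls made by f(j).
C(0) = C(1) = 1 (base case, no recursion); C(j) = 1 + C(j - 1) + C(j - 2) otherwise.
C(2) = 1 + C(1) + C(0) = 1 + 1 + 1 = 3
C(3) = 1 + C(2) + C(1) = 1 + 3 + 1 = 5
C(4) = 1 + C(3) + C(2) = 1 + 5 + 3 = 9
C(5) = 1 + C(4) + C(3) = 1 + 9 + 5 = 15
C(6) = 1 + C(5) + C(4) = 1 + 15 + 9 = 25
C(7) = 1 + C(6) + C(5) = 1 + 25 + 15 = 41
call_count = C(7) = 41

Final answer: 41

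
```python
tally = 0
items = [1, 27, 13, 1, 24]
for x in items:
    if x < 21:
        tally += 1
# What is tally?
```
Trace:
  tally=0
  tally=1, x=1
  tally=1, x=27
  tally=2, x=13
  tally=3, x=1
  tally=3, x=24

Final answer: 3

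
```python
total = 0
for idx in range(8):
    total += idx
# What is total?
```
Trace:
  total=0
  total=0, idx=0
  total=1, idx=1
  total=3, idx=2
  total=6, idx=3
  total=10, idx=4
  total=15, idx=5
  total=21, idx=6
  total=28, idx=7

Final answer: 28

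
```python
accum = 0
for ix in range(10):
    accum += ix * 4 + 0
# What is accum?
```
Trace:
  accum=0
  accum=0, ix=0
  accum=4, ix=1
  accum=12, ix=2
  accum=24, ix=3
  accum=40, ix=4
  accum=60, ix=5
  accum=84, ix=6
  accum=112, ix=7
  accum=144, ix=8
  accum=180, ix=9

Final answer: 180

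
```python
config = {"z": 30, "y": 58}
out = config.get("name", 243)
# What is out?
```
Trace:
  config={'z': 30, 'y': 58}
  config={'z': 30, 'y': 58}, out=243

Final answer: 243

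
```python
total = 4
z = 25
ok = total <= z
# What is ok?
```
Trace:
  total=4
  total=4, z=25
  total=4, z=25, ok=True

Final answer: True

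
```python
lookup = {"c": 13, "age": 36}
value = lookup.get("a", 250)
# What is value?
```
Trace:
  lookup={'c': 13, 'age': 36}
  lookup={'c': 13, 'age': 36}, value=250

Final answer: 250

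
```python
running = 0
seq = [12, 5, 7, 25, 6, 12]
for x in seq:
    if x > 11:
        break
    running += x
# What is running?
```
Trace:
  running=0
  running=0, x=12

Final answer: 0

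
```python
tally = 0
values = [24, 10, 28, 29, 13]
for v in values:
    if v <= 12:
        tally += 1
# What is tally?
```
Trace:
  tally=0
  tally=0, v=24
  tally=1, v=10
  tally=1, v=28
  tally=1, v=29
  tally=1, v=13

Final answer: 1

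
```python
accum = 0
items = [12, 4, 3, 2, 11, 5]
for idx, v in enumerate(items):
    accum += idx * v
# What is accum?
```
Trace:
  accum=0
  accum=0, idx=0, v=12
  accum=4, idx=1, v=4
  accum=10, idx=2, v=3
  accum=16, idx=3, v=2
  accum=60, idx=4, v=11
  accum=85, idx=5, v=5

Final answer: 85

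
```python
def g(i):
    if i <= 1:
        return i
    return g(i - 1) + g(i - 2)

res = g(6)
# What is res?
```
Call trace (a repeated sub-call is expanded the first time; later identical calls just restate its return value):
g(i=6)
  g(i=5)
    g(i=4)
      g(i=3)
        g(i=2)
          g(i=1)
          -> return 1
          g(i=0)
          -> return 0
        -> return 1
        g(i=1)
        -> return 1
      -> return 2
      g(i=2) -> return 1  (same call as traced above)
    -> return 3
    g(i=3) -> return 2  (same call as traced above)
  -> return 5
  g(i=4) -> return 3  (same call as traced above)
-> return 8

Final answer: 8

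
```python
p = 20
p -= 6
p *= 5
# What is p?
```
Trace:
  p=20
  p=14
  p=70

Final answer: 70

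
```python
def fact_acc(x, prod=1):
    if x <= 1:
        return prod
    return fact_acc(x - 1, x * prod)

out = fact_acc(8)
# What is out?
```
Call trace:
fact_acc(x=8, prod=1)
  fact_acc(x=7, prod=8)
    fact_acc(x=6, prod=56)
      fact_acc(x=5, prod=336)
        fact_acc(x=4, prod=1680)
          fact_acc(x=3, prod=6720)
            fact_acc(x=2, prod=20160)
              fact_acc(x=1, prod=40320)
              -> return 40320
            -> return 40320
          -> return 40320
        -> return 40320
      -> return 40320
    -> return 40320
  -> return 40320
-> return 40320

Final answer: 40320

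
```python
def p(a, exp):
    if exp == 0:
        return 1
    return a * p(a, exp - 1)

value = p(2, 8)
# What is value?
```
Call trace:
p(a=2, exp=8)
  p(a=2, exp=7)
    p(a=2, exp=6)
      p(a=2, exp=5)
        p(a=2, exp=4)
          p(a=2, exp=3)
            p(a=2, exp=2)
              p(a=2, exp=1)
                p(a=2, exp=0)
                -> return 1
              -> return 2
            -> return 4
          -> return 8
        -> return 16
      -> return 32
    -> return 64
  -> return 128
-> return 256

Final answer: 256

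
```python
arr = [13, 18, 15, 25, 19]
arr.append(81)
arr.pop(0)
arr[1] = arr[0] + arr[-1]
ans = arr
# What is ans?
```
Trace:
  arr=[13, 18, 15, 25, 19]
  arr=[13, 18, 15, 25, 19, 81]
  arr=[18, 15, 25, 19, 81]
  arr=[18, 99, 25, 19, 81]
  arr=[18, 99, 25, 19, 81], ans=[18, 99, 25, 19, 81]

Final answer: [18, 99, 25, 19, 81]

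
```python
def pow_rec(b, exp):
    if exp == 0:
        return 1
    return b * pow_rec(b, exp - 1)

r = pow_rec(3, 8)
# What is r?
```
Call trace:
pow_rec(b=3, exp=8)
  pow_rec(b=3, exp=7)
    pow_rec(b=3, exp=6)
      pow_rec(b=3, exp=5)
        pow_rec(b=3, exp=4)
          pow_rec(b=3, exp=3)
            pow_rec(b=3, exp=2)
              pow_rec(b=3, exp=1)
                pow_rec(b=3, exp=0)
                -> return 1
              -> return 3
            -> return 9
          -> return 27
        -> return 81
      -> return 243
    -> return 729
  -> return 2187
-> return 6561

Final answer: 6561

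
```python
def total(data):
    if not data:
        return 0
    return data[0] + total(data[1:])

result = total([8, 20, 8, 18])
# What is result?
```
Call trace:
total(data=[8, 20, 8, 18])
  total(data=[20, 8, 18])
    total(data=[8, 18])
      total(data=[18])
        total(data=[])
        -> return 0
      -> return 18
    -> return 26
  -> return 46
-> return 54

Final answer: 54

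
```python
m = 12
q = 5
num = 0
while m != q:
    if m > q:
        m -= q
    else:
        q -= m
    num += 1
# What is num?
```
Trace:
  m=12
  m=12, q=5
  m=12, q=5, num=0
  m=7, q=5, num=1
  m=2, q=5, num=2
  m=2, q=3, num=3
  m=2, q=1, num=4
  m=1, q=1, num=5

Final answer: 5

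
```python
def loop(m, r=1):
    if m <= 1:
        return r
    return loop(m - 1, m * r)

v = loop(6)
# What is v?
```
Call trace:
loop(m=6, r=1)
  loop(m=5, r=6)
    loop(m=4, r=30)
      loop(m=3, r=120)
        loop(m=2, r=360)
          loop(m=1, r=720)
          -> return 720
        -> return 720
      -> return 720
    -> return 720
  -> return 720
-> return 720

Final answer: 720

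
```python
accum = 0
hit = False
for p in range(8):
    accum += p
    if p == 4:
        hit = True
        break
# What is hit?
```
Trace:
  accum=0
  accum=0, hit=False
  accum=0, hit=False, p=0
  accum=1, hit=False, p=1
  accum=3, hit=False, p=2
  accum=6, hit=False, p=3
  accum=10, hit=True, p=4

Final answer: True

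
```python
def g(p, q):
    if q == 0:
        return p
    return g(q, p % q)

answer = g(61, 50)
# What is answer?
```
Call trace:
g(p=61, q=50)
  g(p=50, q=11)
    g(p=11, q=6)
      g(p=6, q=5)
        g(p=5, q=1)
          g(p=1, q=0)
          -> return 1
        -> return 1
      -> return 1
    -> return 1
  -> return 1
-> return 1

Final answer: 1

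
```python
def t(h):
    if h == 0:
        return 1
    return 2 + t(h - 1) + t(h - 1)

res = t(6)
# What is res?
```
Call trace (a repeated sub-call is expanded the first time; later identical calls just restate its return value):
t(h=6)
  t(h=5)
    t(h=4)
      t(h=3)
        t(h=2)
          t(h=1)
            t(h=0)
            -> return 1
            t(h=0)
            -> return 1
          -> return 4
          t(h=1) -> return 4  (same call as traced above)
        -> return 10
        t(h=2) -> return 10  (same call as traced above)
      -> return 22
      t(h=3) -> return 22  (same call as traced above)
    -> return 46
    t(h=4) -> return 46  (same call as traced above)
  -> return 94
  t(h=5) -> return 94  (same call as traced above)
-> return 190

Final answer: 190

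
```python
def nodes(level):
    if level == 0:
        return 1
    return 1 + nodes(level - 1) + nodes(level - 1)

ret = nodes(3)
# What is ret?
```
Call trace (a repeated sub-call is expanded the first time; later identical calls just restate its return value):
nodes(level=3)
  nodes(level=2)
    nodes(level=1)
      nodes(level=0)
      -> return 1
      nodes(level=0)
      -> return 1
    -> return 3
    nodes(level=1) -> return 3  (same call as traced above)
  -> return 7
  nodes(level=2) -> return 7  (same call as traced above)
-> return 15

Final answer: 15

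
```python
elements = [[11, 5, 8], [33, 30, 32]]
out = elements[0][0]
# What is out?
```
Trace:
  elements=[[11, 5, 8], [33, 30, 32]]
  elements=[[11, 5, 8], [33, 30, 32]], out=11

Final answer: 11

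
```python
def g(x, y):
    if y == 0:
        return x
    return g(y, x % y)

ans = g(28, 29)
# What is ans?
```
Call trace:
g(x=28, y=29)
  g(x=29, y=28)
    g(x=28, y=1)
      g(x=1, y=0)
      -> return 1
    -> return 1
  -> return 1
-> return 1

Final answer: 1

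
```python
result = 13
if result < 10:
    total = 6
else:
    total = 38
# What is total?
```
Trace:
  result=13
  result=13, total=38

Final answer: 38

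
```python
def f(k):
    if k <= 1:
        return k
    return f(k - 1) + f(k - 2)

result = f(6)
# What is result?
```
Call trace (a repeated sub-call is expanded the first time; later identical calls just restate its return value):
f(k=6)
  f(k=5)
    f(k=4)
      f(k=3)
        f(k=2)
          f(k=1)
          -> return 1
          f(k=0)
          -> return 0
        -> return 1
        f(k=1)
        -> return 1
      -> return 2
      f(k=2) -> return 1  (same call as traced above)
    -> return 3
    f(k=3) -> return 2  (same call as traced above)
  -> return 5
  f(k=4) -> return 3  (same call as traced above)
-> return 8

Final answer: 8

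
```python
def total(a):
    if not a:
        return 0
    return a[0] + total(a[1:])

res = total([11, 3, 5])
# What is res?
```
Call trace:
total(a=[11, 3, 5])
  total(a=[3, 5])
    total(a=[5])
      total(a=[])
      -> return 0
    -> return 5
  -> return 8
-> return 19

Final answer: 19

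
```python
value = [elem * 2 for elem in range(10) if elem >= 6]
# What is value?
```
Trace:
  elem=0
  elem=1
  elem=2
  elem=3
  elem=4
  elem=5
  elem=6
  elem=7
  elem=8
  elem=9
  value=[12, 14, 16, 18]

Final answer: [12, 14, 16, 18]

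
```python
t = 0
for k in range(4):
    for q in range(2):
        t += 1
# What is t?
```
Trace:
  t=0
  t=1, k=0, q=0
  t=2, k=0, q=1
  t=3, k=1, q=0
  t=4, k=1, q=1
  t=5, k=2, q=0
  t=6, k=2, q=1
  t=7, k=3, q=0
  t=8, k=3, q=1

Final answer: 8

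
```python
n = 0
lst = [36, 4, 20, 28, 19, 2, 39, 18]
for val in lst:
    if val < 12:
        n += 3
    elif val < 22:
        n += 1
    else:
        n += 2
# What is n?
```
Trace:
  n=0
  n=2, val=36
  n=5, val=4
  n=6, val=20
  n=8, val=28
  n=9, val=19
  n=12, val=2
  n=14, val=39
  n=15, val=18

Final answer: 15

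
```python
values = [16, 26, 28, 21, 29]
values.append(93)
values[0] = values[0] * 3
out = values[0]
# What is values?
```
Trace:
  values=[16, 26, 28, 21, 29]
  values=[16, 26, 28, 21, 29, 93]
  values=[48, 26, 28, 21, 29, 93]
  values=[48, 26, 28, 21, 29, 93], out=48

Final answer: [48, 26, 28, 21, 29, 93]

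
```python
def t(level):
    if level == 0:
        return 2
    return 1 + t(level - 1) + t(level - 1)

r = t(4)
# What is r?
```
Call trace (a repeated sub-call is expanded the first time; later identical calls just restate its return value):
t(level=4)
  t(level=3)
    t(level=2)
      t(level=1)
        t(level=0)
        -> return 2
        t(level=0)
        -> return 2
      -> return 5
      t(level=1) -> return 5  (same call as traced above)
    -> return 11
    t(level=2) -> return 11  (same call as traced above)
  -> return 23
  t(level=3) -> return 23  (same call as traced above)
-> return 47

Final answer: 47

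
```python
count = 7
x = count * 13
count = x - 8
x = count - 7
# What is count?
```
Trace:
  count=7
  count=7, x=91
  count=83, x=91
  count=83, x=76

Final answer: 83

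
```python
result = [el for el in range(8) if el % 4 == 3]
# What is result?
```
Trace:
  el=0
  el=1
  el=2
  el=3
  el=4
  el=5
  el=6
  el=7
  result=[3, 7]

Final answer: [3, 7]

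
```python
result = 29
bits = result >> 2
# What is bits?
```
Trace:
  result=29
  result=29, bits=7

Final answer: 7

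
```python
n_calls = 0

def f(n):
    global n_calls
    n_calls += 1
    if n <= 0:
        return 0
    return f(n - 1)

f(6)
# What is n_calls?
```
Call trace:
f(n=6)
  f(n=5)
    f(n=4)
      f(n=3)
        f(n=2)
          f(n=1)
            f(n=0)
            -> return 0
          -> return 0
        -> return 0
      -> return 0
    -> return 0
  -> return 0
-> return 0

n_calls is incremented once per call. f is entered once for each n = 6, 5, 4, 3, 2, 1, 0 (the n <= 0 call returns without recursing), i.e. 6 + 1 calls.
n_calls = 7

Final answer: 7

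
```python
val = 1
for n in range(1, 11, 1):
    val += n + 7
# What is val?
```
Trace:
  val=1
  val=9, n=1
  val=18, n=2
  val=28, n=3
  val=39, n=4
  val=51, n=5
  val=64, n=6
  val=78, n=7
  val=93, n=8
  val=109, n=9
  val=126, n=10

Final answer: 126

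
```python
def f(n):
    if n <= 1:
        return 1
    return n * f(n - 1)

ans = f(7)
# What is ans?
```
Call trace:
f(n=7)
  f(n=6)
    f(n=5)
      f(n=4)
        f(n=3)
          f(n=2)
            f(n=1)
            -> return 1
          -> return 2
        -> return 6
      -> return 24
    -> return 120
  -> return 720
-> return 5040

Final answer: 5040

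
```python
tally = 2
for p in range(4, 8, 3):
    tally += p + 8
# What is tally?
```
Trace:
  tally=2
  tally=14, p=4
  tally=29, p=7

Final answer: 29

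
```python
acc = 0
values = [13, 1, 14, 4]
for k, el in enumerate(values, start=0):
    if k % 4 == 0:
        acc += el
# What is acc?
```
Trace:
  acc=0
  acc=13, k=0, el=13
  acc=13, k=1, el=1
  acc=13, k=2, el=14
  acc=13, k=3, el=4

Final answer: 13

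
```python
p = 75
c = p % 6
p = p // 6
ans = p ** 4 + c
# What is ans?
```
Trace:
  p=75
  p=75, c=3
  p=12, c=3
  p=12, c=3, ans=20739

Final answer: 20739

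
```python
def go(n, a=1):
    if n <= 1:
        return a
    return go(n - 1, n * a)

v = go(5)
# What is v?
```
Call trace:
go(n=5, a=1)
  go(n=4, a=5)
    go(n=3, a=20)
      go(n=2, a=60)
        go(n=1, a=120)
        -> return 120
      -> return 120
    -> return 120
  -> return 120
-> return 120

Final answer: 120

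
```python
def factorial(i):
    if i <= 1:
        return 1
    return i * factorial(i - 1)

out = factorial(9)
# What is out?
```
Call trace:
factorial(i=9)
  factorial(i=8)
    factorial(i=7)
      factorial(i=6)
        factorial(i=5)
          factorial(i=4)
            factorial(i=3)
              factorial(i=2)
                factorial(i=1)
                -> return 1
              -> return 2
            -> return 6
          -> return 24
        -> return 120
      -> return 720
    -> return 5040
  -> return 40320
-> return 362880

Final answer: 362880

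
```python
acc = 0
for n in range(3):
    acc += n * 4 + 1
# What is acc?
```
Trace:
  acc=0
  acc=1, n=0
  acc=6, n=1
  acc=15, n=2

Final answer: 15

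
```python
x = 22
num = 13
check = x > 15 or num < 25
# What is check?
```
Trace:
  x=22
  x=22, num=13
  x=22, num=13, check=True

Final answer: True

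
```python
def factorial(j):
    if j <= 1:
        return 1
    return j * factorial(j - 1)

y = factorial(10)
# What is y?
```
Call trace:
factorial(j=10)
  factorial(j=9)
    factorial(j=8)
      factorial(j=7)
        factorial(j=6)
          factorial(j=5)
            factorial(j=4)
              factorial(j=3)
                factorial(j=2)
                  factorial(j=1)
                  -> return 1
                -> return 2
              -> return 6
            -> return 24
          -> return 120
        -> return 720
      -> return 5040
    -> return 40320
  -> return 362880
-> return 3628800

Final answer: 3628800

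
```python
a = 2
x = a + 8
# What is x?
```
Trace:
  a=2
  a=2, x=10

Final answer: 10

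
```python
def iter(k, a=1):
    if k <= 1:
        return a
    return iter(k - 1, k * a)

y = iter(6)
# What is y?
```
Call trace:
iter(k=6, a=1)
  iter(k=5, a=6)
    iter(k=4, a=30)
      iter(k=3, a=120)
        iter(k=2, a=360)
          iter(k=1, a=720)
          -> return 720
        -> return 720
      -> return 720
    -> return 720
  -> return 720
-> return 720

Final answer: 720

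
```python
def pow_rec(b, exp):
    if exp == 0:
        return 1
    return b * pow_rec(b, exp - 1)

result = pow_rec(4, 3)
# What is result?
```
Call trace:
pow_rec(b=4, exp=3)
  pow_rec(b=4, exp=2)
    pow_rec(b=4, exp=1)
      pow_rec(b=4, exp=0)
      -> return 1
    -> return 4
  -> return 16
-> return 64

Final answer: 64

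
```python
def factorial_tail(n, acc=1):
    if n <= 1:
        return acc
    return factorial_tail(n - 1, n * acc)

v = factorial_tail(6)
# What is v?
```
Call trace:
factorial_tail(n=6, acc=1)
  factorial_tail(n=5, acc=6)
    factorial_tail(n=4, acc=30)
      factorial_tail(n=3, acc=120)
        factorial_tail(n=2, acc=360)
          factorial_tail(n=1, acc=720)
          -> return 720
        -> return 720
      -> return 720
    -> return 720
  -> return 720
-> return 720

Final answer: 720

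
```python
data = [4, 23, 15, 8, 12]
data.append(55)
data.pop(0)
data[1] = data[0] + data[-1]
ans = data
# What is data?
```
Trace:
  data=[4, 23, 15, 8, 12]
  data=[4, 23, 15, 8, 12, 55]
  data=[23, 15, 8, 12, 55]
  data=[23, 78, 8, 12, 55]
  data=[23, 78, 8, 12, 55], ans=[23, 78, 8, 12, 55]

Final answer: [23, 78, 8, 12, 55]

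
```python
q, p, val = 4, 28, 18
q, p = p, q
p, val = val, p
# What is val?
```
Trace:
  q=4, p=28, val=18
  q=28, p=4, val=18
  q=28, p=18, val=4

Final answer: 4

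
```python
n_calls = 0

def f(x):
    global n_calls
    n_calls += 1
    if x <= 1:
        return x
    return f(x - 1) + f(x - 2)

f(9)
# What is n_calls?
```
Call trace (a repeated sub-call is expanded the first time; later identical calls just restate its return value):
f(x=9)
  f(x=8)
    f(x=7)
      f(x=6)
        f(x=5)
          f(x=4)
            f(x=3)
              f(x=2)
                f(x=1)
                -> return 1
                f(x=0)
                -> return 0
              -> return 1
              f(x=1)
              -> return 1
            -> return 2
            f(x=2) -> return 1  (same call as traced above)
          -> return 3
          f(x=3) -> return 2  (same call as traced above)
        -> return 5
        f(x=4) -> return 3  (same call as traced above)
      -> return 8
      f(x=5) -> return 5  (same call as traced above)
    -> return 13
    f(x=6) -> return 8  (same call as traced above)
  -> return 21
  f(x=7) -> return 13  (same call as traced above)
-> return 34

n_calls is incremented once per call, so count the calls in each subtree. Let C(x) = number of calls made by f(x).
C(0) = C(1) = 1 (base case, no recursion); C(x) = 1 + C(x - 1) + C(x - 2) otherwise.
C(2) = 1 + C(1) + C(0) = 1 + 1 + 1 = 3
C(3) = 1 + C(2) + C(1) = 1 + 3 + 1 = 5
C(4) = 1 + C(3) + C(2) = 1 + 5 + 3 = 9
C(5) = 1 + C(4) + C(3) = 1 + 9 + 5 = 15
C(6) = 1 + C(5) + C(4) = 1 + 15 + 9 = 25
C(7) = 1 + C(6) + C(5) = 1 + 25 + 15 = 41
C(8) = 1 + C(7) + C(6) = 1 + 41 + 25 = 67
C(9) = 1 + C(8) + C(7) = 1 + 67 + 41 = 109
n_calls = C(9) = 109

Final answer: 109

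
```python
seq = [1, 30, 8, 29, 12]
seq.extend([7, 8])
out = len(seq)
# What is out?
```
Trace:
  seq=[1, 30, 8, 29, 12]
  seq=[1, 30, 8, 29, 12, 7, 8]
  seq=[1, 30, 8, 29, 12, 7, 8], out=7

Final answer: 7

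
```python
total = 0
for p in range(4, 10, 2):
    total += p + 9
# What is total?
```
Trace:
  total=0
  total=13, p=4
  total=28, p=6
  total=45, p=8

Final answer: 45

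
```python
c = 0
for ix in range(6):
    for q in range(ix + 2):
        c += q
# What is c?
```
Trace:
  c=0
  c=0, ix=0, q=0
  c=1, ix=0, q=1
  c=1, ix=1, q=0
  c=2, ix=1, q=1
  c=4, ix=1, q=2
  c=4, ix=2, q=0
  c=5, ix=2, q=1
  c=7, ix=2, q=2
  c=10, ix=2, q=3
  c=10, ix=3, q=0
  c=11, ix=3, q=1
  c=13, ix=3, q=2
  c=16, ix=3, q=3
  c=20, ix=3, q=4
  c=20, ix=4, q=0
  c=21, ix=4, q=1
  c=23, ix=4, q=2
  c=26, ix=4, q=3
  c=30, ix=4, q=4
  c=35, ix=4, q=5
  c=35, ix=5, q=0
  c=36, ix=5, q=1
  c=38, ix=5, q=2
  c=41, ix=5, q=3
  c=45, ix=5, q=4
  c=50, ix=5, q=5
  c=56, ix=5, q=6

Final answer: 56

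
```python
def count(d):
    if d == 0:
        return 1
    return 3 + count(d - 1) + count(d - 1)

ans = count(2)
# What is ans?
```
Call trace (a repeated sub-call is expanded the first time; later identical calls just restate its return value):
count(d=2)
  count(d=1)
    count(d=0)
    -> return 1
    count(d=0)
    -> return 1
  -> return 5
  count(d=1) -> return 5  (same call as traced above)
-> return 13

Final answer: 13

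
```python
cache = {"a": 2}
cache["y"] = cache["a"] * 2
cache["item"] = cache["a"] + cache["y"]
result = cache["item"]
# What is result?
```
Trace:
  cache={'a': 2}
  cache={'a': 2, 'y': 4}
  cache={'a': 2, 'y': 4, 'item': 6}
  cache={'a': 2, 'y': 4, 'item': 6}, result=6

Final answer: 6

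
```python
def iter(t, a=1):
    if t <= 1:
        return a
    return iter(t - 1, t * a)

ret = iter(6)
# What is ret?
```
Call trace:
iter(t=6, a=1)
  iter(t=5, a=6)
    iter(t=4, a=30)
      iter(t=3, a=120)
        iter(t=2, a=360)
          iter(t=1, a=720)
          -> return 720
        -> return 720
      -> return 720
    -> return 720
  -> return 720
-> return 720

Final answer: 720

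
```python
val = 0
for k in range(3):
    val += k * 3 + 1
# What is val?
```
Trace:
  val=0
  val=1, k=0
  val=5, k=1
  val=12, k=2

Final answer: 12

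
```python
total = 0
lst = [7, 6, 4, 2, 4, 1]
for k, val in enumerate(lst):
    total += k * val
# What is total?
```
Trace:
  total=0
  total=0, k=0, val=7
  total=6, k=1, val=6
  total=14, k=2, val=4
  total=20, k=3, val=2
  total=36, k=4, val=4
  total=41, k=5, val=1

Final answer: 41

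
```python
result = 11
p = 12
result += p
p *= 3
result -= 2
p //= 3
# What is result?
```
Trace:
  result=11
  result=11, p=12
  result=23, p=12
  result=23, p=36
  result=21, p=36
  result=21, p=12

Final answer: 21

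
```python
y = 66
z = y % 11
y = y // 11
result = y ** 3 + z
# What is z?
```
Trace:
  y=66
  y=66, z=0
  y=6, z=0
  y=6, z=0, result=216

Final answer: 0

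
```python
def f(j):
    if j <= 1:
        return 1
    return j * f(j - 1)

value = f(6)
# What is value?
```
Call trace:
f(j=6)
  f(j=5)
    f(j=4)
      f(j=3)
        f(j=2)
          f(j=1)
          -> return 1
        -> return 2
      -> return 6
    -> return 24
  -> return 120
-> return 720

Final answer: 720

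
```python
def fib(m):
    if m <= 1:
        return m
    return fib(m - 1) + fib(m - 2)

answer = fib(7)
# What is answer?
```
Call trace (a repeated sub-call is expanded the first time; later identical calls just restate its return value):
fib(m=7)
  fib(m=6)
    fib(m=5)
      fib(m=4)
        fib(m=3)
          fib(m=2)
            fib(m=1)
            -> return 1
            fib(m=0)
            -> return 0
          -> return 1
          fib(m=1)
          -> return 1
        -> return 2
        fib(m=2) -> return 1  (same call as traced above)
      -> return 3
      fib(m=3) -> return 2  (same call as traced above)
    -> return 5
    fib(m=4) -> return 3  (same call as traced above)
  -> return 8
  fib(m=5) -> return 5  (same call as traced above)
-> return 13

Final answer: 13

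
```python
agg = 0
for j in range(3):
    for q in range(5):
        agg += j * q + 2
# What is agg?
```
Trace:
  agg=0
  agg=2, j=0, q=0
  agg=4, j=0, q=1
  agg=6, j=0, q=2
  agg=8, j=0, q=3
  agg=10, j=0, q=4
  agg=12, j=1, q=0
  agg=15, j=1, q=1
  agg=19, j=1, q=2
  agg=24, j=1, q=3
  agg=30, j=1, q=4
  agg=32, j=2, q=0
  agg=36, j=2, q=1
  agg=42, j=2, q=2
  agg=50, j=2, q=3
  agg=60, j=2, q=4

Final answer: 60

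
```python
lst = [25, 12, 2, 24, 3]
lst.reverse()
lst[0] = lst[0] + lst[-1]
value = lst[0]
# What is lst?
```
Trace:
  lst=[25, 12, 2, 24, 3]
  lst=[3, 24, 2, 12, 25]
  lst=[28, 24, 2, 12, 25]
  lst=[28, 24, 2, 12, 25], value=28

Final answer: [28, 24, 2, 12, 25]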